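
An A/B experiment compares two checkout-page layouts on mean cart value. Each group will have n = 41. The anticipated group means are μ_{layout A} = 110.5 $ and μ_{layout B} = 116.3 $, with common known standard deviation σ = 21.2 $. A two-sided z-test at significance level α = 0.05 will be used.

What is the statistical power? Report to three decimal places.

Standardized effect: d = |μ_{layout A} − μ_{layout B}| / σ = |110.5 − 116.3| / 21.2 = 0.2736
Noncentrality parameter: δ = d·√(n/2) = 0.2736 × √(41/2) = 1.2387
Critical value for a two-sided test at α = 0.05: z_{α/2} = 1.960.
Power = Φ(δ − 1.960) + Φ(−δ − 1.960) = Φ(-0.721) + Φ(-3.199) = 0.2354 + 0.0007 = 0.2361.

Power ≈ 0.236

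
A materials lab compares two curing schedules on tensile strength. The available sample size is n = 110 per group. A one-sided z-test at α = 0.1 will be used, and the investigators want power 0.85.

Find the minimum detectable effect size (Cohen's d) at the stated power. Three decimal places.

Required noncentrality: δ = z_{0.1} + z_{0.15} = 1.282 + 1.036 = 2.318.
δ = d·√(n/2) ⇒ d = δ/√(n/2) = 2.318/√(110/2) = 0.3126.

d ≈ 0.313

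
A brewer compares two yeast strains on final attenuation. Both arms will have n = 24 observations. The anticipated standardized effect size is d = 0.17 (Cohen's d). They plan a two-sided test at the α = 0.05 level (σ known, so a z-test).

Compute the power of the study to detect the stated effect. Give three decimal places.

Power ≈ 0.091

Noncentrality parameter: δ = d·√(n/2) = 0.17 × √(24/2) = 0.5889
Two-sided α = 0.05 → critical value z_{0.025} = 1.960.
Power = Φ(δ − 1.960) + Φ(−δ − 1.960) = Φ(-1.371) + Φ(-2.549) = 0.0852 + 0.0054 = 0.0906.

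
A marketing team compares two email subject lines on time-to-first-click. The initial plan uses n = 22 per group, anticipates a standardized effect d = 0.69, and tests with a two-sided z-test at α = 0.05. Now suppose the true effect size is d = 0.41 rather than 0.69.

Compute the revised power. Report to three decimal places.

With d = 0.41: δ = d·√(n/2) = 0.41 × √(22/2) = 1.3598. Critical value z_{0.025} = 1.960.
Revised power = Φ(δ − 1.960) + Φ(−δ − 1.960) = Φ(-0.600) + Φ(-3.320) = 0.2742 + 0.0005 = 0.2747.

Power ≈ 0.275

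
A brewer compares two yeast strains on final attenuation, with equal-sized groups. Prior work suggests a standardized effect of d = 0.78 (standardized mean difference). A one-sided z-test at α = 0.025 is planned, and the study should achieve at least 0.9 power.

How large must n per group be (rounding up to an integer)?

n = 35 per group

Set Φ(δ − 1.960) = 0.9; then δ − 1.960 = Φ⁻¹(0.9) = 1.282, giving δ = 3.242.
δ = d·√(n/2) ⇒ n = 2(δ/d)² = 2 × (3.242 / 0.78)² = 34.54.
Round up to the next whole unit.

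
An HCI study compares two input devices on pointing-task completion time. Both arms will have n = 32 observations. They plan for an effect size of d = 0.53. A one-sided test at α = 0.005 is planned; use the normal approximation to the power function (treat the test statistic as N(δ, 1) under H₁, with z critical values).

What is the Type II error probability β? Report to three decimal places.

β ≈ 0.676

Noncentrality parameter: δ = d·√(n/2) = 0.53 × √(32/2) = 2.1200
One-sided α = 0.005 → critical value z_{0.005} = 2.576.
Power = Φ(δ − 2.576) = Φ(-0.456) = 0.3243.
Type II error: β = 1 − power = 1 − 0.3243 = 0.6757.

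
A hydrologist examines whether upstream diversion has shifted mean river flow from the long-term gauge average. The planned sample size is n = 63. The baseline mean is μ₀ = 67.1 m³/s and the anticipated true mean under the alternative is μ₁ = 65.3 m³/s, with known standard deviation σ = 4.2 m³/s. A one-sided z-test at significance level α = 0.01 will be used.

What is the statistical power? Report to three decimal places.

Standardized effect: d = |μ₁ − μ₀| / σ = |65.3 − 67.1| / 4.2 = 0.4286
Noncentrality parameter: δ = d·√n = 0.4286 × √63 = 3.4017
One-sided α = 0.01 → critical value z_{0.01} = 2.326.
Power = Φ(δ − 2.326) = Φ(1.075) = 0.8589.

Power ≈ 0.859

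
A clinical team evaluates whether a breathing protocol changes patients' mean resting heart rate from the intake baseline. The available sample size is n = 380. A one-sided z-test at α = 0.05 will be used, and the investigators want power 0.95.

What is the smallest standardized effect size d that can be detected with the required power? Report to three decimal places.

Need Φ(δ − 1.645) = 0.95, so δ = 1.645 + 1.645 = 3.290.
δ = d·√n ⇒ d = δ/√n = 3.290/√380 = 0.1688.

d ≈ 0.169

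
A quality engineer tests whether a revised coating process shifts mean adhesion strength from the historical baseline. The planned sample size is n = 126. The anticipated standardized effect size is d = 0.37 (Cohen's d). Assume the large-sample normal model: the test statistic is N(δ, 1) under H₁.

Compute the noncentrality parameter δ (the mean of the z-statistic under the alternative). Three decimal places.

The noncentrality parameter scales effect size by the design's sample-size factor: δ = d·√n = 0.37 × √126 = 4.1532

δ ≈ 4.153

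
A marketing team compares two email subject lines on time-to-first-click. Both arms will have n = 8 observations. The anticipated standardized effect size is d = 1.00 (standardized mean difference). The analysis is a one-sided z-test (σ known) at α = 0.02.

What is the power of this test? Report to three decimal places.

Noncentrality parameter: δ = d·√(n/2) = 1.00 × √(8/2) = 2.0000
Critical value for a one-sided test at α = 0.02: z_α = 2.054.
Power = P(Z > 2.054 − δ) = Φ(-0.054) = 0.4786.

Power ≈ 0.479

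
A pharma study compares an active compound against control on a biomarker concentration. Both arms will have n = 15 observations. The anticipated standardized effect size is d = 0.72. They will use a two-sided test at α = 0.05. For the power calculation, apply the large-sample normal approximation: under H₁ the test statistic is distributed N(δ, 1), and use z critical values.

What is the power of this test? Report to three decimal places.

Power ≈ 0.505

Noncentrality parameter: δ = d·√(n/2) = 0.72 × √(15/2) = 1.9718
Two-sided α = 0.05 → critical value z_{0.025} = 1.960.
Power = Φ(δ − 1.960) + Φ(−δ − 1.960) = Φ(0.012) + Φ(-3.932) = 0.5047 + 0.0000 = 0.5048.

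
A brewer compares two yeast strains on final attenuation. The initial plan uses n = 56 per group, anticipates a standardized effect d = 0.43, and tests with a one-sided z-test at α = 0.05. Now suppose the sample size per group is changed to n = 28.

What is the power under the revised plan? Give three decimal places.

With n = 28 per group: δ = d·√(n/2) = 0.43 × √(28/2) = 1.6089. Critical value z_{0.05} = 1.645.
Revised power = Φ(δ − 1.645) = Φ(-0.036) = 0.4857.

Power ≈ 0.486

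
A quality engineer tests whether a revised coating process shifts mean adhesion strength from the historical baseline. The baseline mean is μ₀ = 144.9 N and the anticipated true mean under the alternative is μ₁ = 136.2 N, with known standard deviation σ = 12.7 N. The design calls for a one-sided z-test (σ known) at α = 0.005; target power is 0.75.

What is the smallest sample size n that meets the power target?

Standardized effect: d = |μ₁ − μ₀| / σ = |136.2 − 144.9| / 12.7 = 0.6850
For power 0.75 need Φ(δ − z_{0.005}) = 0.75, so δ = z_{0.005} + z_{0.25} = 2.576 + 0.674 = 3.250.
δ = d·√n ⇒ n = (δ/d)² = (3.250 / 0.6850)² = 22.51.
Rounding up, n = 23.

n = 23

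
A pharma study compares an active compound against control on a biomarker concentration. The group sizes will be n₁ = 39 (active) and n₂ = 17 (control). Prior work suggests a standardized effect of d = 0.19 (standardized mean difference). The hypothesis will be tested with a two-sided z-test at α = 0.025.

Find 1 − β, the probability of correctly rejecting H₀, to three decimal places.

Noncentrality parameter: δ = d / √(1/n₁ + 1/n₂) = 0.19 / √(1/39 + 1/17) = 0.6538
Critical value for a two-sided test at α = 0.025: z_{α/2} = 2.241.
Power = Φ(δ − 2.241) + Φ(−δ − 2.241) = Φ(-1.588) + Φ(-2.895) = 0.0562 + 0.0019 = 0.0581.

Power ≈ 0.058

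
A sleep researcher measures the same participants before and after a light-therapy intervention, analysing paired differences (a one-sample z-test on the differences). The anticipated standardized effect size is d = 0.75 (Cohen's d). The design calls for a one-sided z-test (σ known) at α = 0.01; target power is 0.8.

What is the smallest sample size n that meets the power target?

n = 18

For power 0.8 need Φ(δ − z_{0.01}) = 0.8, so δ = z_{0.01} + z_{0.20} = 2.326 + 0.842 = 3.168.
δ = d·√n ⇒ n = (δ/d)² = (3.168 / 0.75)² = 17.84.
Round up to the next whole unit.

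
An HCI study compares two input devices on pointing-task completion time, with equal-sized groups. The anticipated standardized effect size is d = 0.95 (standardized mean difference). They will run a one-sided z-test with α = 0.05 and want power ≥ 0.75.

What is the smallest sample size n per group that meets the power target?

For power 0.75 need Φ(δ − z_{0.05}) = 0.75, so δ = z_{0.05} + z_{0.25} = 1.645 + 0.674 = 2.319.
δ = d·√(n/2) ⇒ n = 2(δ/d)² = 2 × (2.319 / 0.95)² = 11.92.
Rounding up, n = 12 per group.

n = 12 per group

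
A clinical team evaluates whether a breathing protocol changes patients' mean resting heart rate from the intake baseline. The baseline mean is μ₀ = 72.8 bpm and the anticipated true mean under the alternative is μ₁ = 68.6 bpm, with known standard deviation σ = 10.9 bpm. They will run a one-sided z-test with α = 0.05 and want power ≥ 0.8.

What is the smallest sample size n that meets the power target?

Standardized effect: d = |μ₁ − μ₀| / σ = |68.6 − 72.8| / 10.9 = 0.3853
For power 0.8 need Φ(δ − z_{0.05}) = 0.8, so δ = z_{0.05} + z_{0.20} = 1.645 + 0.842 = 2.486.
δ = d·√n ⇒ n = (δ/d)² = (2.486 / 0.3853)² = 41.64.
Rounding up, n = 42.

n = 42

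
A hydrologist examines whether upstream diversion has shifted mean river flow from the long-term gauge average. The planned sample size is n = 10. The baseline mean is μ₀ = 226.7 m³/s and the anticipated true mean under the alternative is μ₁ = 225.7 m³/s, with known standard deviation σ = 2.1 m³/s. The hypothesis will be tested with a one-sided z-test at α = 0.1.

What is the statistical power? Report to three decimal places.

Power ≈ 0.589

Standardized effect: d = |μ₁ − μ₀| / σ = |225.7 − 226.7| / 2.1 = 0.4762
Noncentrality parameter: δ = d·√n = 0.4762 × √10 = 1.5058
One-sided α = 0.1 → critical value z_{0.1} = 1.282.
Power = P(Z > 1.282 − δ) = Φ(0.224) = 0.5887.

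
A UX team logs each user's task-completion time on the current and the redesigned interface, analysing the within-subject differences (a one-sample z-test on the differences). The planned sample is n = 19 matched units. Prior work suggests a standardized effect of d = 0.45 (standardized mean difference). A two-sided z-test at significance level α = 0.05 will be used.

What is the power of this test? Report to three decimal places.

Power ≈ 0.501

Noncentrality parameter: δ = d·√n = 0.45 × √19 = 1.9615
Two-sided α = 0.05 → critical value z_{0.025} = 1.960.
Power = Φ(δ − 1.960) + Φ(−δ − 1.960) = Φ(0.002) + Φ(-3.921) = 0.5006 + 0.0000 = 0.5007.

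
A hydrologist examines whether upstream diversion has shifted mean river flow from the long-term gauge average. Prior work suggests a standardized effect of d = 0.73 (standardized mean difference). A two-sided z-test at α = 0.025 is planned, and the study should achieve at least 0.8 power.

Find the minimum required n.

Set Φ(δ − 2.241) = 0.8; then δ − 2.241 = Φ⁻¹(0.8) = 0.842, giving δ = 3.083.
(The Φ(−δ − z_{α/2}) term is vanishingly small for δ > 0 and is dropped in the standard sample-size formula.)
δ = d·√n ⇒ n = (δ/d)² = (3.083 / 0.73)² = 17.84.
Rounding up, n = 18.

n = 18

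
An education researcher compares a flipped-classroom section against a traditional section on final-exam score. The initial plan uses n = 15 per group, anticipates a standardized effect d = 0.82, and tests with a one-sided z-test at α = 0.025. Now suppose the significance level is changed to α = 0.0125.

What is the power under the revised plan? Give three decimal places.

Power ≈ 0.502

δ = d·√(n/2) = 0.82 × √(15/2) = 2.2457 (unchanged). New critical value: z_{0.0125} = 2.241.
Revised power = P(Z > 2.241 − δ) = Φ(0.004) = 0.5017.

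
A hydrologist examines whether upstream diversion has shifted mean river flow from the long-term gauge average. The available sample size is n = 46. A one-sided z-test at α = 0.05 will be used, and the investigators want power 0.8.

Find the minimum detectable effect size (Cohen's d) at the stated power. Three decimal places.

Need Φ(δ − 1.645) = 0.8, so δ = 1.645 + 0.842 = 2.486.
δ = d·√n ⇒ d = δ/√n = 2.486/√46 = 0.3666.

d ≈ 0.367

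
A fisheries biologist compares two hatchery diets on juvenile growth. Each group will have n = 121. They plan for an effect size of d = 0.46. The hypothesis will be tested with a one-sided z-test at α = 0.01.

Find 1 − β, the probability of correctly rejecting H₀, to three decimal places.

Noncentrality parameter: δ = d·√(n/2) = 0.46 × √(121/2) = 3.5780
Critical value for a one-sided test at α = 0.01: z_α = 2.326.
Power = Φ(δ − 2.326) = Φ(1.252) = 0.8946.

Power ≈ 0.895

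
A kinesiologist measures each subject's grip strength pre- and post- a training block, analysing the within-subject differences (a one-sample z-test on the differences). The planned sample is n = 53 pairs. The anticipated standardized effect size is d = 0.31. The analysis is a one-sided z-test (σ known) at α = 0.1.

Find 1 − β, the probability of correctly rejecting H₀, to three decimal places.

Noncentrality parameter: δ = d·√n = 0.31 × √53 = 2.2568
Critical value for a one-sided test at α = 0.1: z_α = 1.282.
Power = Φ(δ − 1.282) = Φ(0.975) = 0.8353.

Power ≈ 0.835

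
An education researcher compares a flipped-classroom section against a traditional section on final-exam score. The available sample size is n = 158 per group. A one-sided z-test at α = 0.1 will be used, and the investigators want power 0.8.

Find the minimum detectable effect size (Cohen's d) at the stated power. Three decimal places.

d ≈ 0.239

Need Φ(δ − 1.282) = 0.8, so δ = 1.282 + 0.842 = 2.123.
δ = d·√(n/2) ⇒ d = δ/√(n/2) = 2.123/√(158/2) = 0.2389.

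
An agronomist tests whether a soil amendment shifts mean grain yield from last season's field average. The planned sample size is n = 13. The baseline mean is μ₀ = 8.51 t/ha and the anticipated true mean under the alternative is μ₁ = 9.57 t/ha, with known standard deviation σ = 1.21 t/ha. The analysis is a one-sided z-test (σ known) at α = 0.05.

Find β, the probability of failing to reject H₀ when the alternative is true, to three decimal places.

Standardized effect: d = |μ₁ − μ₀| / σ = |9.57 − 8.51| / 1.21 = 0.8760
Noncentrality parameter: δ = d·√n = 0.8760 × √13 = 3.1586
One-sided α = 0.05 → critical value z_{0.05} = 1.645.
Power = Φ(δ − 1.645) = Φ(1.514) = 0.9350.
Type II error: β = 1 − power = 1 − 0.9350 = 0.0650.

β ≈ 0.065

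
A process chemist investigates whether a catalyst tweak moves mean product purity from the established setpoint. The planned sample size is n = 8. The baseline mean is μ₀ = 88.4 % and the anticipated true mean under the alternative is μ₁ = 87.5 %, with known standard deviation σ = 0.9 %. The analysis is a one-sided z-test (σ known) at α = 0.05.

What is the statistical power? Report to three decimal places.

Standardized effect: d = |μ₁ − μ₀| / σ = |87.5 − 88.4| / 0.9 = 1.0000
Noncentrality parameter: δ = d·√n = 1.0000 × √8 = 2.8284
Critical value for a one-sided test at α = 0.05: z_α = 1.645.
Power = Φ(δ − 1.645) = Φ(1.184) = 0.8817.

Power ≈ 0.882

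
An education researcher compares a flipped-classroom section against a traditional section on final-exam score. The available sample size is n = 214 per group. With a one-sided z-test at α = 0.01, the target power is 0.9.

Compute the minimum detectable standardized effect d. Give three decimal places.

d ≈ 0.349

Need Φ(δ − 2.326) = 0.9, so δ = 2.326 + 1.282 = 3.608.
δ = d·√(n/2) ⇒ d = δ/√(n/2) = 3.608/√(214/2) = 0.3488.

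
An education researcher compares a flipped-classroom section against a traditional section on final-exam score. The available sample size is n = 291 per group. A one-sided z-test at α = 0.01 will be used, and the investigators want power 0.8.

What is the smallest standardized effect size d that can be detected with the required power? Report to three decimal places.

d ≈ 0.263

Need Φ(δ − 2.326) = 0.8, so δ = 2.326 + 0.842 = 3.168.
δ = d·√(n/2) ⇒ d = δ/√(n/2) = 3.168/√(291/2) = 0.2626.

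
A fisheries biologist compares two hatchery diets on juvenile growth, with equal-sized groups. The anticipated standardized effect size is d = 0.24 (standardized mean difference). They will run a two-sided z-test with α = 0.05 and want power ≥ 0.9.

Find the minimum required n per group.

For power 0.9 need Φ(δ − z_{0.025}) = 0.9, so δ = z_{0.025} + z_{0.10} = 1.960 + 1.282 = 3.242.
(Ignoring the negligible lower-tail rejection probability gives the usual closed-form inversion.)
δ = d·√(n/2) ⇒ n = 2(δ/d)² = 2 × (3.242 / 0.24)² = 364.84.
Round up to the next whole unit.

n = 365 per group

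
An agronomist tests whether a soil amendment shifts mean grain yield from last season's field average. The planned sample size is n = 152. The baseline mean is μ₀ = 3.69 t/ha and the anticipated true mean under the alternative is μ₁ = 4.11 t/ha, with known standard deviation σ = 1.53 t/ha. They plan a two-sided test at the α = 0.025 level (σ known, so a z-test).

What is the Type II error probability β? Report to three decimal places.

β ≈ 0.127

Standardized effect: d = |μ₁ − μ₀| / σ = |4.11 − 3.69| / 1.53 = 0.2745
Noncentrality parameter: λ = d·√n = 0.2745 × √152 = 3.3844
Critical value for a two-sided test at α = 0.025: z_{α/2} = 2.241.
Power = Φ(λ − 2.241) + Φ(−λ − 2.241) = Φ(1.143) + Φ(-5.626) = 0.8735 + 0.0000 = 0.8735.
Type II error: β = 1 − power = 1 − 0.8735 = 0.1265.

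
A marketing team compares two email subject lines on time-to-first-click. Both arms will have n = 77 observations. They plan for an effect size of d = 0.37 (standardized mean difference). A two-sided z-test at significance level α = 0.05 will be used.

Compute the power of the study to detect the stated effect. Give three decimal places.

Power ≈ 0.632

Noncentrality parameter: λ = d·√(n/2) = 0.37 × √(77/2) = 2.2958
Two-sided α = 0.05 → critical value z_{0.025} = 1.960.
Power = Φ(λ − 1.960) + Φ(−λ − 1.960) = Φ(0.336) + Φ(-4.256) = 0.6315 + 0.0000 = 0.6315.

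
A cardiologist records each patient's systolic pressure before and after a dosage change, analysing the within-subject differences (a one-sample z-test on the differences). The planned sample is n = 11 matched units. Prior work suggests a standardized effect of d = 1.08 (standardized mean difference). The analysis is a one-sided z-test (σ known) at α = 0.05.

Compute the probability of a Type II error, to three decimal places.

β ≈ 0.026

Noncentrality parameter: δ = d·√n = 1.08 × √11 = 3.5820
Critical value for a one-sided test at α = 0.05: z_α = 1.645.
Power = P(Z > 1.645 − δ) = Φ(1.937) = 0.9736.
Type II error: β = 1 − power = 1 − 0.9736 = 0.0264.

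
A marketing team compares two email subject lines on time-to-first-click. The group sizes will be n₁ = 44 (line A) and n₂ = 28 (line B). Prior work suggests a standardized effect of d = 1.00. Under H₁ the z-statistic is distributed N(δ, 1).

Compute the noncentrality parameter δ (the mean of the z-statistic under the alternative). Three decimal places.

The noncentrality parameter scales effect size by the design's sample-size factor: δ = d / √(1/n₁ + 1/n₂) = 1.00 / √(1/44 + 1/28) = 4.1366

δ ≈ 4.137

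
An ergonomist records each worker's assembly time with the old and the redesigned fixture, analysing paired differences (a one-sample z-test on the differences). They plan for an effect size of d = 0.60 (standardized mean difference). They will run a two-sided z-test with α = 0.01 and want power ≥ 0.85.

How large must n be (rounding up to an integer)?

Set Φ(δ − 2.576) = 0.85; then δ − 2.576 = Φ⁻¹(0.85) = 1.036, giving δ = 3.612.
(The Φ(−δ − z_{α/2}) term is vanishingly small for δ > 0 and is dropped in the standard sample-size formula.)
δ = d·√n ⇒ n = (δ/d)² = (3.612 / 0.60)² = 36.25.
Round up to the next whole unit.

n = 37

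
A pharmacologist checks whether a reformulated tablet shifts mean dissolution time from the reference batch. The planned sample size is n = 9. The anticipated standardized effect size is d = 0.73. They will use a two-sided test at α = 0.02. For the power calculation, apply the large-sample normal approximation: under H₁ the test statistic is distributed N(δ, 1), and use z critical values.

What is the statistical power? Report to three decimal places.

Power ≈ 0.446

Noncentrality parameter: δ = d·√n = 0.73 × √9 = 2.1900
Critical value for a two-sided test at α = 0.02: z_{α/2} = 2.326.
Power = Φ(δ − 2.326) + Φ(−δ − 2.326) = Φ(-0.136) + Φ(-4.516) = 0.4458 + 0.0000 = 0.4458.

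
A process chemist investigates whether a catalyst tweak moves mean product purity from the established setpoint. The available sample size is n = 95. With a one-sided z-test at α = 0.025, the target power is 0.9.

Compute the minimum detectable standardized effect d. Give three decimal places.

Need Φ(δ − 1.960) = 0.9, so δ = 1.960 + 1.282 = 3.242.
δ = d·√n ⇒ d = δ/√n = 3.242/√95 = 0.3326.

d ≈ 0.333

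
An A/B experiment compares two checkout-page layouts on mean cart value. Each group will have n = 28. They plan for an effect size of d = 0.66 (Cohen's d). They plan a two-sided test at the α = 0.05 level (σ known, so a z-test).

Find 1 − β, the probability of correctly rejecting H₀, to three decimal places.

Power ≈ 0.695

Noncentrality parameter: δ = d·√(n/2) = 0.66 × √(28/2) = 2.4695
Two-sided α = 0.05 → critical value z_{0.025} = 1.960.
Power = Φ(δ − 1.960) + Φ(−δ − 1.960) = Φ(0.510) + Φ(-4.429) = 0.6948 + 0.0000 = 0.6948.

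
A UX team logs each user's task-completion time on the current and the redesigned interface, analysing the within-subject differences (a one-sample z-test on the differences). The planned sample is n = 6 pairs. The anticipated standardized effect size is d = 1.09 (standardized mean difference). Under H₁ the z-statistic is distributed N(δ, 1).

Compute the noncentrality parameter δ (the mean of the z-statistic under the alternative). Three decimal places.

The noncentrality parameter scales effect size by the design's sample-size factor: δ = d·√n = 1.09 × √6 = 2.6699

δ ≈ 2.670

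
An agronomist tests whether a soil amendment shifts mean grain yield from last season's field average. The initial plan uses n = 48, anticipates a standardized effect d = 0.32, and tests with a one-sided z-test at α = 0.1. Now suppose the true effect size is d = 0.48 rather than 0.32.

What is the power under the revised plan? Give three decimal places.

With d = 0.48: δ = d·√n = 0.48 × √48 = 3.3255. Critical value z_{0.1} = 1.282.
Revised power = P(Z > 1.282 − δ) = Φ(2.044) = 0.9795.

Power ≈ 0.980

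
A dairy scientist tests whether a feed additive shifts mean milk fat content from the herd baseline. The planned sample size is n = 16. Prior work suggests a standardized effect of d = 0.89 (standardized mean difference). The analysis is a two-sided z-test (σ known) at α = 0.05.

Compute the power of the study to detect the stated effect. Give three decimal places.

Power ≈ 0.945

Noncentrality parameter: δ = d·√n = 0.89 × √16 = 3.5600
Critical value for a two-sided test at α = 0.05: z_{α/2} = 1.960.
Power = Φ(δ − 1.960) + Φ(−δ − 1.960) = Φ(1.600) + Φ(-5.520) = 0.9452 + 0.0000 = 0.9452.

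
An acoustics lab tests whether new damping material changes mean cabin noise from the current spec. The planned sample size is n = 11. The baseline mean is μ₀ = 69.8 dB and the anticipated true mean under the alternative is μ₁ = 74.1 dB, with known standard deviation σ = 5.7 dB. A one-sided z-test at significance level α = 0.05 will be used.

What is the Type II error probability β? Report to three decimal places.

Standardized effect: d = |μ₁ − μ₀| / σ = |74.1 − 69.8| / 5.7 = 0.7544
Noncentrality parameter: δ = d·√n = 0.7544 × √11 = 2.5020
Critical value for a one-sided test at α = 0.05: z_α = 1.645.
Power = Φ(δ − 1.645) = Φ(0.857) = 0.8043.
Type II error: β = 1 − power = 1 − 0.8043 = 0.1957.

β ≈ 0.196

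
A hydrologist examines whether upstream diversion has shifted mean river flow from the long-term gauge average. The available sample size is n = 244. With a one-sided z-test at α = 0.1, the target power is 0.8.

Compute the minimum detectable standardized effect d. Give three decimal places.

Need Φ(δ − 1.282) = 0.8, so δ = 1.282 + 0.842 = 2.123.
δ = d·√n ⇒ d = δ/√n = 2.123/√244 = 0.1359.

d ≈ 0.136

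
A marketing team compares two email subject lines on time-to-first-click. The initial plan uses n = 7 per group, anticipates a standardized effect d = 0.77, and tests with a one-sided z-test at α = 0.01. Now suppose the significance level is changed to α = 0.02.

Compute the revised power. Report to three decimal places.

Power ≈ 0.270

δ = d·√(n/2) = 0.77 × √(7/2) = 1.4405 (unchanged). New critical value: z_{0.02} = 2.054.
Revised power = Φ(δ − 2.054) = Φ(-0.613) = 0.2699.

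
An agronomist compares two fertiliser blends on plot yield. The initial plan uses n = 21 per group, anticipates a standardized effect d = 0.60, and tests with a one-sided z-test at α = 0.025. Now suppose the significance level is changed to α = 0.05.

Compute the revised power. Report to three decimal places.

δ = d·√(n/2) = 0.60 × √(21/2) = 1.9442 (unchanged). New critical value: z_{0.05} = 1.645.
Revised power = Φ(δ − 1.645) = Φ(0.299) = 0.6177.

Power ≈ 0.618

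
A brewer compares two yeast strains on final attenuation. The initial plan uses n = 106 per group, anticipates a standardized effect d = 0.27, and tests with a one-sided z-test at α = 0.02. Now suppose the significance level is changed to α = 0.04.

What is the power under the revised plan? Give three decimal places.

Power ≈ 0.585

δ = d·√(n/2) = 0.27 × √(106/2) = 1.9656 (unchanged). New critical value: z_{0.04} = 1.751.
Revised power = Φ(δ − 1.751) = Φ(0.215) = 0.5851.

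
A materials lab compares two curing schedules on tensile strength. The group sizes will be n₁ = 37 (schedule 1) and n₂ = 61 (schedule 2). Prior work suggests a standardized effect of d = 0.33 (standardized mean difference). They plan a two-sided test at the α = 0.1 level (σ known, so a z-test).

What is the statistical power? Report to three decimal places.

Noncentrality parameter: δ = d / √(1/n₁ + 1/n₂) = 0.33 / √(1/37 + 1/61) = 1.5837
Critical value for a two-sided test at α = 0.1: z_{α/2} = 1.645.
Power = Φ(δ − 1.645) + Φ(−δ − 1.645) = Φ(-0.061) + Φ(-3.229) = 0.4756 + 0.0006 = 0.4762.

Power ≈ 0.476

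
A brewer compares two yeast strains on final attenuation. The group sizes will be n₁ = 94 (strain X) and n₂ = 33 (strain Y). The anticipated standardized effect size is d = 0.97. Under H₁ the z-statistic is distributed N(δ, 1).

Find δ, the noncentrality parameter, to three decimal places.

The noncentrality parameter scales effect size by the design's sample-size factor: δ = d / √(1/n₁ + 1/n₂) = 0.97 / √(1/94 + 1/33) = 4.7939

δ ≈ 4.794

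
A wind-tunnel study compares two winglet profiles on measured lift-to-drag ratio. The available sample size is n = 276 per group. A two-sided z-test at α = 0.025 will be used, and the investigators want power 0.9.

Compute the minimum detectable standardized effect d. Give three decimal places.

d ≈ 0.300

Need Φ(δ − 2.241) = 0.9, so δ = 2.241 + 1.282 = 3.523.
(Lower-tail contribution to power is negligible for δ > 0.)
δ = d·√(n/2) ⇒ d = δ/√(n/2) = 3.523/√(276/2) = 0.2999.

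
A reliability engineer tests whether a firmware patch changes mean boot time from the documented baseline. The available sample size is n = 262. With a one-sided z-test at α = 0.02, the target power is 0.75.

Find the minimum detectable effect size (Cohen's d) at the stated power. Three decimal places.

Required noncentrality: δ = z_{0.02} + z_{0.25} = 2.054 + 0.674 = 2.728.
δ = d·√n ⇒ d = δ/√n = 2.728/√262 = 0.1686.

d ≈ 0.169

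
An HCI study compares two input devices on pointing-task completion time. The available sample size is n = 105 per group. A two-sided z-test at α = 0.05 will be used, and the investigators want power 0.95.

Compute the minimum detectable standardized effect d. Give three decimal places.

d ≈ 0.498

Need Φ(δ − 1.960) = 0.95, so δ = 1.960 + 1.645 = 3.605.
(Lower-tail contribution to power is negligible for δ > 0.)
δ = d·√(n/2) ⇒ d = δ/√(n/2) = 3.605/√(105/2) = 0.4975.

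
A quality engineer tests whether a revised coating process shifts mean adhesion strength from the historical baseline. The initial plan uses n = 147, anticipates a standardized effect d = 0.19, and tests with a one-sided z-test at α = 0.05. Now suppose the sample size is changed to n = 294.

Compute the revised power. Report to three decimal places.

With n = 294: δ = d·√n = 0.19 × √294 = 3.2578. Critical value z_{0.05} = 1.645.
Revised power = P(Z > 1.645 − δ) = Φ(1.613) = 0.9466.

Power ≈ 0.947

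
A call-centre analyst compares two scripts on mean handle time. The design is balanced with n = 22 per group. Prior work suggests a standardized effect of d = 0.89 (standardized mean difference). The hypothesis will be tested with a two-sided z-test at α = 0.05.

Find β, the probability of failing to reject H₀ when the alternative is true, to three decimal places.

Noncentrality parameter: δ = d·√(n/2) = 0.89 × √(22/2) = 2.9518
Critical value for a two-sided test at α = 0.05: z_{α/2} = 1.960.
Power = Φ(δ − 1.960) + Φ(−δ − 1.960) = Φ(0.992) + Φ(-4.912) = 0.8394 + 0.0000 = 0.8394.
Type II error: β = 1 − power = 1 − 0.8394 = 0.1606.

β ≈ 0.161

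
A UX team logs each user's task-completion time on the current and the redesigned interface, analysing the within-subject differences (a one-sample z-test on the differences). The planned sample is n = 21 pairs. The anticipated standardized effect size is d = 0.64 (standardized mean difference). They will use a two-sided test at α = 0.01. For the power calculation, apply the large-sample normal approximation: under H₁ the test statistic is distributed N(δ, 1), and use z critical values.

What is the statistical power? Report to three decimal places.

Noncentrality parameter: δ = d·√n = 0.64 × √21 = 2.9328
Two-sided α = 0.01 → critical value z_{0.005} = 2.576.
Power = Φ(δ − 2.576) + Φ(−δ − 2.576) = Φ(0.357) + Φ(-5.509) = 0.6395 + 0.0000 = 0.6395.

Power ≈ 0.639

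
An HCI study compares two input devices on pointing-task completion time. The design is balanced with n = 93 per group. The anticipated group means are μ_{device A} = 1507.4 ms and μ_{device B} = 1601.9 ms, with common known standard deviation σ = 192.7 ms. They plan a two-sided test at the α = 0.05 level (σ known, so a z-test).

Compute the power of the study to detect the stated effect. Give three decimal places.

Power ≈ 0.917

Standardized effect: d = |μ_{device A} − μ_{device B}| / σ = |1507.4 − 1601.9| / 192.7 = 0.4904
Noncentrality parameter: λ = d·√(n/2) = 0.4904 × √(93/2) = 3.3441
Two-sided α = 0.05 → critical value z_{0.025} = 1.960.
Power = Φ(λ − 1.960) + Φ(−λ − 1.960) = Φ(1.384) + Φ(-5.304) = 0.9168 + 0.0000 = 0.9168.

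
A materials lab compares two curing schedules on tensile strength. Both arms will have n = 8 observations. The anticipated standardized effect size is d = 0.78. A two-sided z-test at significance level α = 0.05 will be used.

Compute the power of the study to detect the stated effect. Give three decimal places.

Power ≈ 0.345

Noncentrality parameter: δ = d·√(n/2) = 0.78 × √(8/2) = 1.5600
Critical value for a two-sided test at α = 0.05: z_{α/2} = 1.960.
Power = Φ(δ − 1.960) + Φ(−δ − 1.960) = Φ(-0.400) + Φ(-3.520) = 0.3446 + 0.0002 = 0.3448.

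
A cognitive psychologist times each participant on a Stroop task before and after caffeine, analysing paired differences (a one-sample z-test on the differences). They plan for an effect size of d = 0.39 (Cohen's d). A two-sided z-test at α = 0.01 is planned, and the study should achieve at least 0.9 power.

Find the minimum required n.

For power 0.9 need Φ(δ − z_{0.005}) = 0.9, so δ = z_{0.005} + z_{0.10} = 2.576 + 1.282 = 3.857.
(The Φ(−δ − z_{α/2}) term is vanishingly small for δ > 0 and is dropped in the standard sample-size formula.)
δ = d·√n ⇒ n = (δ/d)² = (3.857 / 0.39)² = 97.83.
Round up to the next whole unit.

n = 98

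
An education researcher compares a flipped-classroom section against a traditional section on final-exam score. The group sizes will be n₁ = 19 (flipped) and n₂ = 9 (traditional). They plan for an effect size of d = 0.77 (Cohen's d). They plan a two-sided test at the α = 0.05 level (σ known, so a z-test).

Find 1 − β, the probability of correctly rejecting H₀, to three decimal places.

Power ≈ 0.477

Noncentrality parameter: δ = d / √(1/n₁ + 1/n₂) = 0.77 / √(1/19 + 1/9) = 1.9029
Two-sided α = 0.05 → critical value z_{0.025} = 1.960.
Power = Φ(δ − 1.960) + Φ(−δ − 1.960) = Φ(-0.057) + Φ(-3.863) = 0.4772 + 0.0001 = 0.4773.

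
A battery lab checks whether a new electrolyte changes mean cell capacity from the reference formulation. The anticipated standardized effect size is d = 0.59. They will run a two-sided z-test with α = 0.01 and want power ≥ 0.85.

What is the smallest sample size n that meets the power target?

n = 38

Set Φ(δ − 2.576) = 0.85; then δ − 2.576 = Φ⁻¹(0.85) = 1.036, giving δ = 3.612.
(Ignoring the negligible lower-tail rejection probability gives the usual closed-form inversion.)
δ = d·√n ⇒ n = (δ/d)² = (3.612 / 0.59)² = 37.48.
Rounding up, n = 38.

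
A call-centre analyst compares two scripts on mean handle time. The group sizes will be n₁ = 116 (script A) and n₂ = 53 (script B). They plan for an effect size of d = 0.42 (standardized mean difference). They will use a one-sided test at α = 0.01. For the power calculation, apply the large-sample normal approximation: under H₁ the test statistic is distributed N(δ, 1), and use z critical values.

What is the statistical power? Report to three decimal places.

Noncentrality parameter: δ = d / √(1/n₁ + 1/n₂) = 0.42 / √(1/116 + 1/53) = 2.5332
Critical value for a one-sided test at α = 0.01: z_α = 2.326.
Power = Φ(δ − 2.326) = Φ(0.207) = 0.5819.

Power ≈ 0.582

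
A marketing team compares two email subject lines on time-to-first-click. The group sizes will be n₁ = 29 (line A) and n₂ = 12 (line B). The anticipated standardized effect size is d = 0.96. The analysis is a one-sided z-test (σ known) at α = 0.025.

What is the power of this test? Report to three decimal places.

Power ≈ 0.799

Noncentrality parameter: λ = d / √(1/n₁ + 1/n₂) = 0.96 / √(1/29 + 1/12) = 2.7968
One-sided α = 0.025 → critical value z_{0.025} = 1.960.
Power = P(Z > 1.960 − λ) = Φ(0.837) = 0.7987.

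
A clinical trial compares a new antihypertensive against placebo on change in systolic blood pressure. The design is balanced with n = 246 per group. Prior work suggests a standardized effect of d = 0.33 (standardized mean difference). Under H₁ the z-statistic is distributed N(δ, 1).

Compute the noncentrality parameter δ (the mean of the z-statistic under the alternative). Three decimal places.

δ ≈ 3.660

The noncentrality parameter scales effect size by the design's sample-size factor: δ = d·√(n/2) = 0.33 × √(246/2) = 3.6599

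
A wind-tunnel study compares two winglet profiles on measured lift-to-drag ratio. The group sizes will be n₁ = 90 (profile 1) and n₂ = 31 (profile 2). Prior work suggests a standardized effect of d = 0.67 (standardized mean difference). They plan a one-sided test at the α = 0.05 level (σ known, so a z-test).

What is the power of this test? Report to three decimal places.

Noncentrality parameter: δ = d / √(1/n₁ + 1/n₂) = 0.67 / √(1/90 + 1/31) = 3.2172
Critical value for a one-sided test at α = 0.05: z_α = 1.645.
Power = Φ(δ − 1.645) = Φ(1.572) = 0.9421.

Power ≈ 0.942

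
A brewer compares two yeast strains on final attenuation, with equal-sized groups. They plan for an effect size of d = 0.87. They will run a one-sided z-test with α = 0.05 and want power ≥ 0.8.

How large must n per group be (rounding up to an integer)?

For power 0.8 need Φ(δ − z_{0.05}) = 0.8, so δ = z_{0.05} + z_{0.20} = 1.645 + 0.842 = 2.486.
δ = d·√(n/2) ⇒ n = 2(δ/d)² = 2 × (2.486 / 0.87)² = 16.34.
Round up to the next whole unit.

n = 17 per group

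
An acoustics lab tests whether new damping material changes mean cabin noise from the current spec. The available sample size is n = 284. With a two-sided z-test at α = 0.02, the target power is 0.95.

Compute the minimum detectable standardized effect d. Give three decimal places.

d ≈ 0.236

Required noncentrality: δ = z_{0.01} + z_{0.05} = 2.326 + 1.645 = 3.971.
(The second rejection-region term Φ(−δ − z_{α/2}) is negligible and dropped.)
δ = d·√n ⇒ d = δ/√n = 3.971/√284 = 0.2356.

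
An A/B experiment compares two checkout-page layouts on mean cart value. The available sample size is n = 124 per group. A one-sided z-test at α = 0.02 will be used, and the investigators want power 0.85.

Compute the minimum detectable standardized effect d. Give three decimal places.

Need Φ(δ − 2.054) = 0.85, so δ = 2.054 + 1.036 = 3.090.
δ = d·√(n/2) ⇒ d = δ/√(n/2) = 3.090/√(124/2) = 0.3925.

d ≈ 0.392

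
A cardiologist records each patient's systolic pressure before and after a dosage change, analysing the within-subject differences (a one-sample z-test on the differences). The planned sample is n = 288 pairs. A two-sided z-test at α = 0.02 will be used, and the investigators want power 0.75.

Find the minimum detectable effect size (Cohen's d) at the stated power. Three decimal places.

d ≈ 0.177

Required noncentrality: δ = z_{0.01} + z_{0.25} = 2.326 + 0.674 = 3.001.
(The second rejection-region term Φ(−δ − z_{α/2}) is negligible and dropped.)
δ = d·√n ⇒ d = δ/√n = 3.001/√288 = 0.1768.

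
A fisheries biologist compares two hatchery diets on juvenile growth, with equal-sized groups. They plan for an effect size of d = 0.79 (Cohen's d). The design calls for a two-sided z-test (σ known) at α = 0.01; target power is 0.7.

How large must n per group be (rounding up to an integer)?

n = 31 per group

For power 0.7 need Φ(δ − z_{0.005}) = 0.7, so δ = z_{0.005} + z_{0.30} = 2.576 + 0.524 = 3.100.
(Ignoring the negligible lower-tail rejection probability gives the usual closed-form inversion.)
δ = d·√(n/2) ⇒ n = 2(δ/d)² = 2 × (3.100 / 0.79)² = 30.80.
Round up to the next whole unit.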